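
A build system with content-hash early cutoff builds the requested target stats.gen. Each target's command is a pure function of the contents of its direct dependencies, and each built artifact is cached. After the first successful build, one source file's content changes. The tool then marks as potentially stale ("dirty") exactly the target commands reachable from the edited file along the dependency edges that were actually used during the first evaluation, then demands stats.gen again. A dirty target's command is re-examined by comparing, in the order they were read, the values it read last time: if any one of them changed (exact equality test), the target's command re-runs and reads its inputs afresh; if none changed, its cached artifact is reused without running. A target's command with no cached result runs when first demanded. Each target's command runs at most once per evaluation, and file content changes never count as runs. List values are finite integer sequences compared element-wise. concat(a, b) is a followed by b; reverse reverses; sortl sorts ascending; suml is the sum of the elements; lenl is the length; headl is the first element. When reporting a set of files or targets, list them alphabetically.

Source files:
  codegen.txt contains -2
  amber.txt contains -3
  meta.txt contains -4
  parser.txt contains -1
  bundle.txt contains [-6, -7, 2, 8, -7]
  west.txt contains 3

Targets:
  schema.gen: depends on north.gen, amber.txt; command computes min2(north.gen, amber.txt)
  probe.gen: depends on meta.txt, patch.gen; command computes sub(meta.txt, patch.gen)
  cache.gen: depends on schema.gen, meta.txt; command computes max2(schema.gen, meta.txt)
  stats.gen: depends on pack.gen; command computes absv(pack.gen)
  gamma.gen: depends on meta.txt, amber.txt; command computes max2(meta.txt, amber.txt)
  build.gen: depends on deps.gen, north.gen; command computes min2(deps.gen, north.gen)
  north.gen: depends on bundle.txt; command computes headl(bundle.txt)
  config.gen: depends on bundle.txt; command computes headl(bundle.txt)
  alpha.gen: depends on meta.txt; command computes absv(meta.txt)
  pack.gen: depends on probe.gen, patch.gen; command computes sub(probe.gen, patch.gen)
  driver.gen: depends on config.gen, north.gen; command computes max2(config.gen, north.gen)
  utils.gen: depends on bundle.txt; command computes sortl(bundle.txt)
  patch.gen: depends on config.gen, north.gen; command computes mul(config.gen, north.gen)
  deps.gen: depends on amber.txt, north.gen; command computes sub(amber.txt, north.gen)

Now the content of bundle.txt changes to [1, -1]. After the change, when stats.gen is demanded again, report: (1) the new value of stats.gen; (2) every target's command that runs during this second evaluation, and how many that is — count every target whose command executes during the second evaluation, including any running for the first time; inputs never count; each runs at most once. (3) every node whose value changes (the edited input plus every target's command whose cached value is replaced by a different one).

New value of stats.gen: 6.
Target commands that run: config.gen, north.gen, pack.gen, patch.gen, probe.gen, stats.gen — 6 in total.
Values that change: bundle.txt, config.gen, north.gen, pack.gen, patch.gen, probe.gen, stats.gen.

First evaluation (everything demanded from the output):
  config.gen = headl([-6, -7, 2, 8, -7]) = -6
  north.gen = headl([-6, -7, 2, 8, -7]) = -6
  patch.gen = mul(-6, -6) = 36
  probe.gen = sub(-4, 36) = -40
  pack.gen = sub(-40, 36) = -76
  stats.gen = absv(-76) = 76

Propagation after the edit:
  config.gen: runs — bundle.txt [-6, -7, 2, 8, -7]->[1, -1]; result 1.
  north.gen: runs — bundle.txt [-6, -7, 2, 8, -7]->[1, -1]; result 1.
  patch.gen: runs — config.gen -6->1; north.gen -6->1; result 1.
  probe.gen: runs — patch.gen 36->1; result -5.
  pack.gen: runs — probe.gen -40->-5; patch.gen 36->1; result -6.
  stats.gen: runs — pack.gen -76->-6; result 6.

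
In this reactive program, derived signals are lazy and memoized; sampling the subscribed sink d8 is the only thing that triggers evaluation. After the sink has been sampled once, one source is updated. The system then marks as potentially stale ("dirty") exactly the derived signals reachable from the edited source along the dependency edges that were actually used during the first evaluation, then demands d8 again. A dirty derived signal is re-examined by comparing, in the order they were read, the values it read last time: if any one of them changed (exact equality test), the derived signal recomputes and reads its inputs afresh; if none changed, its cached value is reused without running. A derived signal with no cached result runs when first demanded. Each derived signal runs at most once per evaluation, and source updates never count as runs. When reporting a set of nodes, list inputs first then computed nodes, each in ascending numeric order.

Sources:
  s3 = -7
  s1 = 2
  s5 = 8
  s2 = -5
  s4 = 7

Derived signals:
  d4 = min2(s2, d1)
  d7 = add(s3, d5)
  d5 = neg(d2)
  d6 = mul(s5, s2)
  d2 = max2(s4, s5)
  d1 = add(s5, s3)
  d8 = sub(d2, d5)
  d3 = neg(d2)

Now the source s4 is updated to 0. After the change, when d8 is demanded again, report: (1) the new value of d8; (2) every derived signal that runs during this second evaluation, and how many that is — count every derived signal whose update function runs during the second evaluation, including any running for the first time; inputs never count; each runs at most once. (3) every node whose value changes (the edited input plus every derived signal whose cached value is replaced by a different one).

Demanding d8 again yields 16.
1 derived signals run: d2.
The nodes whose values change: s4.
Note the absorption at d2: it re-runs yet its value is the same, leaving the output's value untouched.

First demand of the output computes:
  d2 = max2(7, 8) = 8
  d5 = neg(8) = -8
  d8 = sub(8, -8) = 16

After the edit, cleaning proceeds:
  d2: a read changed (s4 7->0) — executes, giving 8 — identical to its old value.
  d5: dirty, but its reads are unchanged (d2 unchanged); cached -8 stands.
  d8: dirty, but its reads are unchanged (d2 unchanged, d5 unchanged); cached 16 stands.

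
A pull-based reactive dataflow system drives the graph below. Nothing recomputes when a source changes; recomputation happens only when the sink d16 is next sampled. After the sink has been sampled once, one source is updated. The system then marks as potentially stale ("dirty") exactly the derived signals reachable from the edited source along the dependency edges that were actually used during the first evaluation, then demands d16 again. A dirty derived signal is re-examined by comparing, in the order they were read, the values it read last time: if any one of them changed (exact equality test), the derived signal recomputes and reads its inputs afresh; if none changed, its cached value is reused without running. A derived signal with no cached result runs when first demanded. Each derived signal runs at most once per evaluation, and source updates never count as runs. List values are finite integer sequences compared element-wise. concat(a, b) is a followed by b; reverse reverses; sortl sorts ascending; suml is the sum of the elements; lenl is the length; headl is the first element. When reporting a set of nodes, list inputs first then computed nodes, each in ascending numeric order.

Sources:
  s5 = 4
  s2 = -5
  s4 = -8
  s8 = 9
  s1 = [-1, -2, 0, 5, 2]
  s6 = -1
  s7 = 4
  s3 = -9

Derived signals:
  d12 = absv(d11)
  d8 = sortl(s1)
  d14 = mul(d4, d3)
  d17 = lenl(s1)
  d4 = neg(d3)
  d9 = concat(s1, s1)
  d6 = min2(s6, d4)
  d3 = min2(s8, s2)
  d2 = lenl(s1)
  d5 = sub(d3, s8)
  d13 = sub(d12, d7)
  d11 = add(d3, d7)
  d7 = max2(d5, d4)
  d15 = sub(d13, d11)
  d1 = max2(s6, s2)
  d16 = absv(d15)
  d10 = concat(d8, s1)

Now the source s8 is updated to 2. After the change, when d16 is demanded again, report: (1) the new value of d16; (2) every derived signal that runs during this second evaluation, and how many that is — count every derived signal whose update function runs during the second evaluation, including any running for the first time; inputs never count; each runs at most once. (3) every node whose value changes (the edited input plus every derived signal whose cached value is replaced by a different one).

New value of d16: 5.
Derived signals that run: d3, d5, d7 — 3 in total.
Values that change: s8, d5.
Key observation: the cutoff stops propagation at d4 — its inputs' values are unchanged, so it reuses its cache.

First evaluation (everything demanded from the output):
  d3 = min2(9, -5) = -5
  d4 = neg(-5) = 5
  d5 = sub(-5, 9) = -14
  d7 = max2(-14, 5) = 5
  d11 = add(-5, 5) = 0
  d12 = absv(0) = 0
  d13 = sub(0, 5) = -5
  d15 = sub(-5, 0) = -5
  d16 = absv(-5) = 5

Propagation after the edit:
  d3: runs — s8 9->2; result -5 (same value as before).
  d4: checked — values it read are unchanged (d3 unchanged); reused cached 5 without running.
  d5: runs — s8 9->2; result -7.
  d7: runs — d5 -14->-7; result 5 (same value as before).
  d11: checked — values it read are unchanged (d3 unchanged, d7 unchanged); reused cached 0 without running.
  d12: checked — values it read are unchanged (d11 unchanged); reused cached 0 without running.
  d13: checked — values it read are unchanged (d12 unchanged, d7 unchanged); reused cached -5 without running.
  d15: checked — values it read are unchanged (d13 unchanged, d11 unchanged); reused cached -5 without running.
  d16: checked — values it read are unchanged (d15 unchanged); reused cached 5 without running.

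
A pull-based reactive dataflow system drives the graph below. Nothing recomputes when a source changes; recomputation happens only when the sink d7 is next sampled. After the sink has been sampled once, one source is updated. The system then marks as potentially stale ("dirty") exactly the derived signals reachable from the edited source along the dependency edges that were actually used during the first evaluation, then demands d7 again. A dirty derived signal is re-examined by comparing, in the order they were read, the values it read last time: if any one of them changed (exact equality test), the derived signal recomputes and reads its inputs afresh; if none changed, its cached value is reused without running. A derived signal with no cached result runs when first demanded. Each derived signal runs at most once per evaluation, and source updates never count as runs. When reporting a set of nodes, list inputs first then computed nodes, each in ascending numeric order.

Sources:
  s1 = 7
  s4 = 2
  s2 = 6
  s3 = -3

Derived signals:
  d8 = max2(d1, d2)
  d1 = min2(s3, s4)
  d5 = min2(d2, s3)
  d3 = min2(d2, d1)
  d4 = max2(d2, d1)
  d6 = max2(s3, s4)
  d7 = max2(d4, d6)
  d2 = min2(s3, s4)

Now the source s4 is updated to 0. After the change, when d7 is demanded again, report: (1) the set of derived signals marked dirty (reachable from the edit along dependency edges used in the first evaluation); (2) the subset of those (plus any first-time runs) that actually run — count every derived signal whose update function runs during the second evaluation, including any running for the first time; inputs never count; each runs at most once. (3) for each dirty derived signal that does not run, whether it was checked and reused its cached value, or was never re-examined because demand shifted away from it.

First evaluation (everything demanded from the output):
  d1 = min2(-3, 2) = -3
  d2 = min2(-3, 2) = -3
  d4 = max2(-3, -3) = -3
  d6 = max2(-3, 2) = 2
  d7 = max2(-3, 2) = 2

Propagation after the edit:
  d1: runs — s4 2->0; result -3 (same value as before).
  d2: runs — s4 2->0; result -3 (same value as before).
  d4: checked — values it read are unchanged (d2 unchanged, d1 unchanged); reused cached -3 without running.
  d6: runs — s4 2->0; result 0.
  d7: runs — d6 2->0; result 0.

Key observation: the cutoff stops propagation at d4 — its inputs' values are unchanged, so it reuses its cache.

Marked dirty: d1, d2, d4, d6, d7.
Derived signals that run: d1, d2, d6, d7 — 4 in total.
Checked but reused from cache: d4.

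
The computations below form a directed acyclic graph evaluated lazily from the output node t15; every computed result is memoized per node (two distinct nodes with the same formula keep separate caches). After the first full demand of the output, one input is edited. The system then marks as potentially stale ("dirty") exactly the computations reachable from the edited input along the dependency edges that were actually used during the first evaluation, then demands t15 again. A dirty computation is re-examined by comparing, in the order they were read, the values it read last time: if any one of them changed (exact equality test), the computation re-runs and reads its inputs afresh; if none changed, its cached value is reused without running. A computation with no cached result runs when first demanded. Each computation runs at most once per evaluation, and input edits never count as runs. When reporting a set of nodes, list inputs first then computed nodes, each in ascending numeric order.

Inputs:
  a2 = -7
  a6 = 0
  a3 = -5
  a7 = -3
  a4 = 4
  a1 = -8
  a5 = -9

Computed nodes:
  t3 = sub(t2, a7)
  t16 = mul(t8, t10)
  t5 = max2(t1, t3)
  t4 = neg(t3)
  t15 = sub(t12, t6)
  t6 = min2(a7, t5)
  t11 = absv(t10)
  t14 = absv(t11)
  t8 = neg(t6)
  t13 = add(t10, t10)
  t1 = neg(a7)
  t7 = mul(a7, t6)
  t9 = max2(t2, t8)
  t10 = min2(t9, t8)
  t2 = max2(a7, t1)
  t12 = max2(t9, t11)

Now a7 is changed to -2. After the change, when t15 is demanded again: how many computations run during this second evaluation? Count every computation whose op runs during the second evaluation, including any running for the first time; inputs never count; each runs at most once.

11 computations run: t1, t2, t3, t5, t6, t8, t9, t10, t11, t12, t15.

First demand of the output computes:
  t1 = neg(-3) = 3
  t2 = max2(-3, 3) = 3
  t3 = sub(3, -3) = 6
  t5 = max2(3, 6) = 6
  t6 = min2(-3, 6) = -3
  t8 = neg(-3) = 3
  t9 = max2(3, 3) = 3
  t10 = min2(3, 3) = 3
  t11 = absv(3) = 3
  t12 = max2(3, 3) = 3
  t15 = sub(3, -3) = 6

After the edit, cleaning proceeds:
  t1: a read changed (a7 -3->-2) — executes, giving 2.
  t2: a read changed (a7 -3->-2; t1 3->2) — executes, giving 2.
  t3: a read changed (t2 3->2; a7 -3->-2) — executes, giving 4.
  t5: a read changed (t1 3->2; t3 6->4) — executes, giving 4.
  t6: a read changed (a7 -3->-2; t5 6->4) — executes, giving -2.
  t8: a read changed (t6 -3->-2) — executes, giving 2.
  t9: a read changed (t2 3->2; t8 3->2) — executes, giving 2.
  t10: a read changed (t9 3->2; t8 3->2) — executes, giving 2.
  t11: a read changed (t10 3->2) — executes, giving 2.
  t12: a read changed (t9 3->2; t11 3->2) — executes, giving 2.
  t15: a read changed (t12 3->2; t6 -3->-2) — executes, giving 4.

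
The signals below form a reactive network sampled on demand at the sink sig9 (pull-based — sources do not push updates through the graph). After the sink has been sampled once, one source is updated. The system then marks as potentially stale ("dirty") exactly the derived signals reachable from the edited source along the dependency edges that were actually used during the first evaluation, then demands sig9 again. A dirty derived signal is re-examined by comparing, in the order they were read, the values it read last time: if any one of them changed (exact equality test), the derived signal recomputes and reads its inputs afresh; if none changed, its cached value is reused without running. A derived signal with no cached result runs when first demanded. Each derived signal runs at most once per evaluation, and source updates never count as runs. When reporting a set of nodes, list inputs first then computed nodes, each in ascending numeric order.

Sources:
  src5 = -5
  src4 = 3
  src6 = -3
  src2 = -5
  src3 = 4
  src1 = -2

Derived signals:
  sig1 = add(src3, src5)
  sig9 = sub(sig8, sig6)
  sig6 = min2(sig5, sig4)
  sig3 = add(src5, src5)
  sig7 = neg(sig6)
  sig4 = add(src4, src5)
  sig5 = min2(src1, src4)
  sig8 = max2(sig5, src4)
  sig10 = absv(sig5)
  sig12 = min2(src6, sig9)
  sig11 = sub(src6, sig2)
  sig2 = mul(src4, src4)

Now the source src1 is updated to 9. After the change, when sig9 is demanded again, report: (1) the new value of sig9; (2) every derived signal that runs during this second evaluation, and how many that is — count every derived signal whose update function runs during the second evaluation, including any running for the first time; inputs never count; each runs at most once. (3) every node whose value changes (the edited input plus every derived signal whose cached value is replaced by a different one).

sig9 now evaluates to 5.
Run set: sig5, sig6, sig8 (3 run).
Changed values: src1, sig5.
The important point: at sig9 every value read last time is unchanged, so the dirty flag clears without a run.

Initial pass — values computed on the first demand:
  sig4 = add(3, -5) = -2
  sig5 = min2(-2, 3) = -2
  sig6 = min2(-2, -2) = -2
  sig8 = max2(-2, 3) = 3
  sig9 = sub(3, -2) = 5

Second demand — change propagation:
  sig5: re-runs because src1 -2->9; new result 3.
  sig6: re-runs because sig5 -2->3; new result -2 (unchanged).
  sig8: re-runs because sig5 -2->3; new result 3 (unchanged).
  sig9: re-examined; everything it read last time is the same (sig8 unchanged, sig6 unchanged) — cache 5 kept, no run.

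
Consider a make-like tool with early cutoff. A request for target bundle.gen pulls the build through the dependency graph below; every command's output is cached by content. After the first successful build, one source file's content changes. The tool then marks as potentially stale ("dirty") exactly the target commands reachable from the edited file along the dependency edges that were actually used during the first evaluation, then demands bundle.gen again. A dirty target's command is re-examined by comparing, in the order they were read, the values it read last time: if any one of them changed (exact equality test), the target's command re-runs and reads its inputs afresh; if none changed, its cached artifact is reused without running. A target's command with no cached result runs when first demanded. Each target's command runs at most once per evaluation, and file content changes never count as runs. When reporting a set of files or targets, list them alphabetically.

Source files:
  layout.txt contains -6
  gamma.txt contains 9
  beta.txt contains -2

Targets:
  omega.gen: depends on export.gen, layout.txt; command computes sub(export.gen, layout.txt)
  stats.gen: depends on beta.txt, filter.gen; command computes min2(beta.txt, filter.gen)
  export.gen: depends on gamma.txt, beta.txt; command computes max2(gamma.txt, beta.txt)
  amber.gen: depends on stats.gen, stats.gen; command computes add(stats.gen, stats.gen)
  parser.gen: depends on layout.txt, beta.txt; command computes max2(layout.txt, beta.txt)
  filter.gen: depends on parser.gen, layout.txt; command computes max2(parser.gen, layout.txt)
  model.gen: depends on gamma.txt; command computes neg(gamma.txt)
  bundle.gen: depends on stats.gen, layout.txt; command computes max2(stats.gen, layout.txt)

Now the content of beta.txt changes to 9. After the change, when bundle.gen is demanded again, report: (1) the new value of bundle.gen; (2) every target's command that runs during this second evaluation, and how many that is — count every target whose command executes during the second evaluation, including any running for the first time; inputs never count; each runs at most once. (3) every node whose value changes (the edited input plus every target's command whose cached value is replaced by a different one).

Demanding bundle.gen again yields 9.
4 target commands run: bundle.gen, filter.gen, parser.gen, stats.gen.
The nodes whose values change: beta.txt, bundle.gen, filter.gen, parser.gen, stats.gen.

First demand of the output computes:
  parser.gen = max2(-6, -2) = -2
  filter.gen = max2(-2, -6) = -2
  stats.gen = min2(-2, -2) = -2
  bundle.gen = max2(-2, -6) = -2

After the edit, cleaning proceeds:
  parser.gen: a read changed (beta.txt -2->9) — executes, giving 9.
  filter.gen: a read changed (parser.gen -2->9) — executes, giving 9.
  stats.gen: a read changed (beta.txt -2->9; filter.gen -2->9) — executes, giving 9.
  bundle.gen: a read changed (stats.gen -2->9) — executes, giving 9.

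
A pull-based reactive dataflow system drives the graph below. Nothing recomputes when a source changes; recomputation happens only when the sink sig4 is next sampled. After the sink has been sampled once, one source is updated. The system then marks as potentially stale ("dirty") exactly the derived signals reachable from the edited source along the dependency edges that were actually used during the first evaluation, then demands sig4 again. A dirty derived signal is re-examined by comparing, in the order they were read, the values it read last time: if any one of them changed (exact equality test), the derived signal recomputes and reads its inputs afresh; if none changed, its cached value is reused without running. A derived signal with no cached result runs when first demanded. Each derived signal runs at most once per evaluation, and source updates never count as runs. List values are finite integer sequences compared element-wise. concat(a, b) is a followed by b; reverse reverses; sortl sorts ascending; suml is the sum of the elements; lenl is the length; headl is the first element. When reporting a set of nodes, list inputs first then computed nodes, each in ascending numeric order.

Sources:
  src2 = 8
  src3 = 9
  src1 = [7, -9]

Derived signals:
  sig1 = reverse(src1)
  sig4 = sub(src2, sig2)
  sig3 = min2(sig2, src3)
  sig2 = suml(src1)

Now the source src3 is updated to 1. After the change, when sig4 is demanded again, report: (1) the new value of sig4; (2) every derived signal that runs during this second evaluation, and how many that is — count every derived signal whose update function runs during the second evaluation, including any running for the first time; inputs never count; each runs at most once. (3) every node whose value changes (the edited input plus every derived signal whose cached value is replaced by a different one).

First evaluation (everything demanded from the output):
  sig2 = suml([7, -9]) = -2
  sig4 = sub(8, -2) = 10

Propagation after the edit:
  src3 feeds no computation that the output demands — nothing is marked dirty and nothing runs.

Key observation: src3 is never demanded by the output, so the edit triggers no recomputation at all.

New value of sig4: 10.
Derived signals that run: none — 0 in total.
Values that change: src3.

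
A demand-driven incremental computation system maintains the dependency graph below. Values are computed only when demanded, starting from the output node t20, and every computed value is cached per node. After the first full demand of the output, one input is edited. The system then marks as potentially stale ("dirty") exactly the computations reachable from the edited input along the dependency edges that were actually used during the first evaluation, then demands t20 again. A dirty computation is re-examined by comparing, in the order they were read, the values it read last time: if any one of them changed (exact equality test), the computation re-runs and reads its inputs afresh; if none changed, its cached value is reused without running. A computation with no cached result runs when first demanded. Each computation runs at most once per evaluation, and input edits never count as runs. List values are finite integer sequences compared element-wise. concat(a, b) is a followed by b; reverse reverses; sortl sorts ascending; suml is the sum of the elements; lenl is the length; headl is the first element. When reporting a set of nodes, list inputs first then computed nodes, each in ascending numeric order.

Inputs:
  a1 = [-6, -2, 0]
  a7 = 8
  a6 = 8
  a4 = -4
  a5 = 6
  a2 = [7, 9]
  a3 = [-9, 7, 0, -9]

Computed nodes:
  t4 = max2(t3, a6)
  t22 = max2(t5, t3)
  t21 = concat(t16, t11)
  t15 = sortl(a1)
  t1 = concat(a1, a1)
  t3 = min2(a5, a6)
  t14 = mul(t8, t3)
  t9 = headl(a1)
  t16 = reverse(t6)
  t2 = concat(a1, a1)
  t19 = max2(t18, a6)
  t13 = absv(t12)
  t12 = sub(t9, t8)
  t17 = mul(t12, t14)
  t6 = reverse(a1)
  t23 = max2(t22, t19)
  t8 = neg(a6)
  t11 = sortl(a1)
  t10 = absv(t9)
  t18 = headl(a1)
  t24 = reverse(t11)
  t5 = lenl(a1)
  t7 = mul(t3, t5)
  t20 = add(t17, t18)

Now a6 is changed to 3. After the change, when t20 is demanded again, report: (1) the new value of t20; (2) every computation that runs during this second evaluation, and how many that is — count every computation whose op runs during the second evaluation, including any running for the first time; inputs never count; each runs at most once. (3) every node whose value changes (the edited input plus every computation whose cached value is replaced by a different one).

New value of t20: 21.
Computations that run: t3, t8, t12, t14, t17, t20 — 6 in total.
Values that change: a6, t3, t8, t12, t14, t17, t20.

First evaluation (everything demanded from the output):
  t3 = min2(6, 8) = 6
  t8 = neg(8) = -8
  t9 = headl([-6, -2, 0]) = -6
  t12 = sub(-6, -8) = 2
  t14 = mul(-8, 6) = -48
  t17 = mul(2, -48) = -96
  t18 = headl([-6, -2, 0]) = -6
  t20 = add(-96, -6) = -102

Propagation after the edit:
  t3: runs — a6 8->3; result 3.
  t8: runs — a6 8->3; result -3.
  t12: runs — t8 -8->-3; result -3.
  t14: runs — t8 -8->-3; t3 6->3; result -9.
  t17: runs — t12 2->-3; t14 -48->-9; result 27.
  t20: runs — t17 -96->27; result 21.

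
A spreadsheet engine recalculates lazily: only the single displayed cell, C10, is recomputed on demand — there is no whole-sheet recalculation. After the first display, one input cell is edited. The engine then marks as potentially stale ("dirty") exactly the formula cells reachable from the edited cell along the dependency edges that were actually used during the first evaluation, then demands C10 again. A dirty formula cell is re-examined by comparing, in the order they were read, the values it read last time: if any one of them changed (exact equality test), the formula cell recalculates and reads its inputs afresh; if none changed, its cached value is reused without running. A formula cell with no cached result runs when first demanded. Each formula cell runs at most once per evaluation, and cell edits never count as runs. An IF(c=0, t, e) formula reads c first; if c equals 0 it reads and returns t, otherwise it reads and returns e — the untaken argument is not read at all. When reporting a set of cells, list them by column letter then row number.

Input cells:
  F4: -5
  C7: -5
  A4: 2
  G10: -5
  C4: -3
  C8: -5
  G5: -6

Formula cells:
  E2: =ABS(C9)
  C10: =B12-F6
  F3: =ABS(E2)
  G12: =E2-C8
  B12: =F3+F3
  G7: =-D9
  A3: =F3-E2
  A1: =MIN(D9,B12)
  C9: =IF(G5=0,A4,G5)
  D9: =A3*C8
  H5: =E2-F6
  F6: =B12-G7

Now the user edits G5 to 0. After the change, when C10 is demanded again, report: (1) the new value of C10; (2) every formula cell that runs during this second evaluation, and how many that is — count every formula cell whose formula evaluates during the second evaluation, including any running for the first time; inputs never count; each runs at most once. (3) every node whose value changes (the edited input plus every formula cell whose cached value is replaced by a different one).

New value of C10: 0.
Formula cells that run: A3, B12, C9, C10, E2, F3, F6 — 7 in total.
Values that change: B12, C9, E2, F3, F6, G5.
Key observation: the cutoff stops propagation at D9 — its inputs' values are unchanged, so it reuses its cache.

First evaluation (everything demanded from the output):
  C9 = IF(G5=0: G5=-6 -> else branch G5) = -6
  E2 = ABS(-6) = 6
  F3 = ABS(6) = 6
  A3 = 6 - 6 = 0
  B12 = 6 + 6 = 12
  D9 = 0 * -5 = 0
  G7 = -(0) = 0
  F6 = 12 - 0 = 12
  C10 = 12 - 12 = 0

Propagation after the edit:
  C9: runs — G5 -6->0; G5 -6->0; result 2.
  E2: runs — C9 -6->2; result 2.
  F3: runs — E2 6->2; result 2.
  A3: runs — F3 6->2; E2 6->2; result 0 (same value as before).
  B12: runs — F3 6->2; F3 6->2; result 4.
  D9: checked — values it read are unchanged (A3 unchanged, C8 unchanged); reused cached 0 without running.
  G7: checked — values it read are unchanged (D9 unchanged); reused cached 0 without running.
  F6: runs — B12 12->4; result 4.
  C10: runs — B12 12->4; F6 12->4; result 0 (same value as before).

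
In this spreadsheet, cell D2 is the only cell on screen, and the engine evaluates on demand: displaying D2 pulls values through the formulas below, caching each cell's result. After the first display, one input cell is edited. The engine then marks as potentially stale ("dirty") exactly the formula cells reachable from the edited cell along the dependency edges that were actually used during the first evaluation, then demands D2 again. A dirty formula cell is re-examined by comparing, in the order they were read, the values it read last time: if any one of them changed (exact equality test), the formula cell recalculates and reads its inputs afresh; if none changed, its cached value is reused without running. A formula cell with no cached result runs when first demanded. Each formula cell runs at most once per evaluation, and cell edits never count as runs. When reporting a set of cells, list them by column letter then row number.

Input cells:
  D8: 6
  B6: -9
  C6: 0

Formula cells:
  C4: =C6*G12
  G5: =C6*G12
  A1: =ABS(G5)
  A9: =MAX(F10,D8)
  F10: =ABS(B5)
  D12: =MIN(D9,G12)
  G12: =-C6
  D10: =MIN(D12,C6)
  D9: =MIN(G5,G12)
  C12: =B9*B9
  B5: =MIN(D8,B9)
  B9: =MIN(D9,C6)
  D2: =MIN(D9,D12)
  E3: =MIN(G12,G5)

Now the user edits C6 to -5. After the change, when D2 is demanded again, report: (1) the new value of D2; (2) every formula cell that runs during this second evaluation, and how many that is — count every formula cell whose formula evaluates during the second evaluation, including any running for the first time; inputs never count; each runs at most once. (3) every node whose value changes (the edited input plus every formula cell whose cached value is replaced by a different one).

D2 now evaluates to -25.
Run set: D2, D9, D12, G5, G12 (5 run).
Changed values: C6, D2, D9, D12, G5, G12.

Initial pass — values computed on the first demand:
  G12 = -(0) = 0
  G5 = 0 * 0 = 0
  D9 = MIN(0, 0) = 0
  D12 = MIN(0, 0) = 0
  D2 = MIN(0, 0) = 0

Second demand — change propagation:
  G12: re-runs because C6 0->-5; new result 5.
  G5: re-runs because C6 0->-5; G12 0->5; new result -25.
  D9: re-runs because G5 0->-25; G12 0->5; new result -25.
  D12: re-runs because D9 0->-25; G12 0->5; new result -25.
  D2: re-runs because D9 0->-25; D12 0->-25; new result -25.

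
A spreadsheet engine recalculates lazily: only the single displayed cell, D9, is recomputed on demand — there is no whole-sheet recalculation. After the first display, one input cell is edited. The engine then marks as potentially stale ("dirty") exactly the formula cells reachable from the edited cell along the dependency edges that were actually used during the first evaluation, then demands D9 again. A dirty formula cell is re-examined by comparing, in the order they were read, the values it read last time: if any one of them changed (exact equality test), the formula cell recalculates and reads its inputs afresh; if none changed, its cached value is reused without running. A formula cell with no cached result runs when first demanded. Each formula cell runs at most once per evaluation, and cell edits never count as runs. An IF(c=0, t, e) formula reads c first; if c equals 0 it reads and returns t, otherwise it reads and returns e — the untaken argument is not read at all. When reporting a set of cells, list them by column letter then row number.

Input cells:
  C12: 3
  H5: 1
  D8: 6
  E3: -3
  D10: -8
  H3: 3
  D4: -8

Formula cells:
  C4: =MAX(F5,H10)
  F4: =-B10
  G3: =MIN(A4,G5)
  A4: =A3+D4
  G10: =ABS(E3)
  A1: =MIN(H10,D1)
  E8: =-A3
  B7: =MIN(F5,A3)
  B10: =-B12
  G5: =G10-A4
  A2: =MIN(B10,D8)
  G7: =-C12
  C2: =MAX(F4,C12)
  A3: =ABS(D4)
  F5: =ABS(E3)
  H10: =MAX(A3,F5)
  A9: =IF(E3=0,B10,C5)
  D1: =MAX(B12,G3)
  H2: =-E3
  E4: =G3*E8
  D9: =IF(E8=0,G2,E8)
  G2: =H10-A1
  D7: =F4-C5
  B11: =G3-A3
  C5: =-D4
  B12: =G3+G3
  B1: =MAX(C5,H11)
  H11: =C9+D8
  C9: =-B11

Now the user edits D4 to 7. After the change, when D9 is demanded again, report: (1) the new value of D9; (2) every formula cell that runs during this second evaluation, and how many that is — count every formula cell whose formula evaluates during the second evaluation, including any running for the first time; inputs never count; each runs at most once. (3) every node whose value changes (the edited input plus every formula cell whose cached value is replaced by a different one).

First evaluation (everything demanded from the output):
  A3 = ABS(-8) = 8
  E8 = -(8) = -8
  D9 = IF(E8=0: E8=-8 -> else branch E8) = -8

Propagation after the edit:
  A3: runs — D4 -8->7; result 7.
  E8: runs — A3 8->7; result -7.
  D9: runs — E8 -8->-7; E8 -8->-7; result -7.

New value of D9: -7.
Formula cells that run: A3, D9, E8 — 3 in total.
Values that change: A3, D4, D9, E8.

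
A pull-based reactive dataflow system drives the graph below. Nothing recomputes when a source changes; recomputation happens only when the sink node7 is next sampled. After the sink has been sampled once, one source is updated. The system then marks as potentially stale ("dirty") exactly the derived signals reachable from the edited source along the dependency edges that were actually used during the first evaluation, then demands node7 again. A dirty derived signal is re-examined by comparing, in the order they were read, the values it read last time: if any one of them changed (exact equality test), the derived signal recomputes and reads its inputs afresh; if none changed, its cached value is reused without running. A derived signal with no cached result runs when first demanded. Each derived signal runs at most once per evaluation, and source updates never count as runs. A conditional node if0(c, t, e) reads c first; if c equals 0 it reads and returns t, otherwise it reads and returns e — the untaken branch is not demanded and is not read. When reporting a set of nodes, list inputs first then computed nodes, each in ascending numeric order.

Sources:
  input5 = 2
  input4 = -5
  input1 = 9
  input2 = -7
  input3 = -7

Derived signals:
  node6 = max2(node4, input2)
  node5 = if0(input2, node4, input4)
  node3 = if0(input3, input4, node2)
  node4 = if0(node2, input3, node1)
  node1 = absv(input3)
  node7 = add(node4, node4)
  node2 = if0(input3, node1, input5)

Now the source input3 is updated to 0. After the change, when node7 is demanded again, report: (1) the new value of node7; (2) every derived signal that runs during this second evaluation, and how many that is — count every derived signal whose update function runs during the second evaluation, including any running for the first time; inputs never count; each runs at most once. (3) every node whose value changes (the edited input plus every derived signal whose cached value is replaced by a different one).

New value of node7: 0.
Derived signals that run: node1, node2, node4, node7 — 4 in total.
Values that change: input3, node1, node2, node4, node7.

First evaluation (everything demanded from the output):
  node1 = absv(-7) = 7
  node2 = if0(input3=-7 -> else branch input5) = 2
  node4 = if0(node2=2 -> else branch node1) = 7
  node7 = add(7, 7) = 14

Propagation after the edit:
  node1: runs — input3 -7->0; result 0.
  node2: runs — input3 -7->0; result 0.
  node4: runs — node2 2->0; node1 7->0; result 0.
  node7: runs — node4 7->0; node4 7->0; result 0.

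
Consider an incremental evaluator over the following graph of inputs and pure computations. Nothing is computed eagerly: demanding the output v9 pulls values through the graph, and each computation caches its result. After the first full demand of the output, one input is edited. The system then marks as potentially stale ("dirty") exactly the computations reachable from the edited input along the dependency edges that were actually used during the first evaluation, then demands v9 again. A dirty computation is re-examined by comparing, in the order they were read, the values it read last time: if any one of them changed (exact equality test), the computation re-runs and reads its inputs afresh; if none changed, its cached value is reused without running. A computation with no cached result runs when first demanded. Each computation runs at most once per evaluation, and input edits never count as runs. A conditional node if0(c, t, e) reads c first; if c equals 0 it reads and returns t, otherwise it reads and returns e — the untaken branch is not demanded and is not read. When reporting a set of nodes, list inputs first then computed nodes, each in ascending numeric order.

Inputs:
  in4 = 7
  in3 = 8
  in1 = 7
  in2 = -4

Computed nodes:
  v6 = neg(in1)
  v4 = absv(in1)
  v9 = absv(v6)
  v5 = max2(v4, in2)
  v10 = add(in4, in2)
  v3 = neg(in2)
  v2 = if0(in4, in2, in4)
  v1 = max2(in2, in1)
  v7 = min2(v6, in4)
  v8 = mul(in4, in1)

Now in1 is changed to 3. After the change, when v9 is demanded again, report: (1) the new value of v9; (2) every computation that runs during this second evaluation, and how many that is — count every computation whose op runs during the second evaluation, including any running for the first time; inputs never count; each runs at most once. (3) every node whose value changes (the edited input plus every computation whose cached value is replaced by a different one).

Initial pass — values computed on the first demand:
  v6 = neg(7) = -7
  v9 = absv(-7) = 7

Second demand — change propagation:
  v6: re-runs because in1 7->3; new result -3.
  v9: re-runs because v6 -7->-3; new result 3.

v9 now evaluates to 3.
Run set: v6, v9 (2 run).
Changed values: in1, v6, v9.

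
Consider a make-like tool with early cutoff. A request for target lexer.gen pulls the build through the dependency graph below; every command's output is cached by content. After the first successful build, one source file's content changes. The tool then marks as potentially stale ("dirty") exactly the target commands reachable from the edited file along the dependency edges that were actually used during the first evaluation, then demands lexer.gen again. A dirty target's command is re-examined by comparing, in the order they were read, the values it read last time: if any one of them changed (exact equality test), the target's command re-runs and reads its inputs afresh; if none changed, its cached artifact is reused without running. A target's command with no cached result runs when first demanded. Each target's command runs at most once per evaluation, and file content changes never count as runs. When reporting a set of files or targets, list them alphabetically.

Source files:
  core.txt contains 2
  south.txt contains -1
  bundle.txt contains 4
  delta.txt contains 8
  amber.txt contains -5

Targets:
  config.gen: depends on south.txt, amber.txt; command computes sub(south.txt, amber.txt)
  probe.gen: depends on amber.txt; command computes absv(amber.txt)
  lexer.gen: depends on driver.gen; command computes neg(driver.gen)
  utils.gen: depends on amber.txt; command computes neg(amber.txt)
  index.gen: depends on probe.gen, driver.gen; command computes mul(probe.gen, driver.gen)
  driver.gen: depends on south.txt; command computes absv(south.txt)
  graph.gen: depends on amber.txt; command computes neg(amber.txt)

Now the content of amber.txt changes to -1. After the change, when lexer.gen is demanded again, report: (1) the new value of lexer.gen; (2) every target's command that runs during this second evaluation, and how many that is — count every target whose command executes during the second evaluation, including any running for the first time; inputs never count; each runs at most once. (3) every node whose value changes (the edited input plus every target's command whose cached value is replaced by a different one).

First demand of the output computes:
  driver.gen = absv(-1) = 1
  lexer.gen = neg(1) = -1

After the edit, cleaning proceeds:
  amber.txt only reaches undemanded nodes; the second demand re-runs nothing.

Note the shortcut — amber.txt feeds only undemanded nodes, so no recomputation happens.

Demanding lexer.gen again yields -1.
0 target commands run: none.
The nodes whose values change: amber.txt.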